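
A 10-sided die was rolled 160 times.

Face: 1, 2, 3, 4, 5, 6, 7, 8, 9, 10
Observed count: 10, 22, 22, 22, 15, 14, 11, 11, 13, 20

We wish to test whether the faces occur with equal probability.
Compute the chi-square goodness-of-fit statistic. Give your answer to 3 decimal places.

Expected count for each of the 10 categories: 160/10 = 16.
cat         O        E   (O−E)²/E
1          10       16     2.2500
2          22       16     2.2500
3          22       16     2.2500
4          22       16     2.2500
5          15       16     0.0625
6          14       16     0.2500
7          11       16     1.5625
8          11       16     1.5625
9          13       16     0.5625
10         20       16     1.0000
Sum = 14.000

14.000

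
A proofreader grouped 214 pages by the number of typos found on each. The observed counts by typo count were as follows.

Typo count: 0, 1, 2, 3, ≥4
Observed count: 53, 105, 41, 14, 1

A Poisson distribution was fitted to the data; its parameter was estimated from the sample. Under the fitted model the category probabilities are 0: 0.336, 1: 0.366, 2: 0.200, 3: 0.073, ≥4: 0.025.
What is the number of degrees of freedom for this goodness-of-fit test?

There are k = 5 categories and 1 parameter estimated from the data, so df = 5 − 1 − 1 = 3.

3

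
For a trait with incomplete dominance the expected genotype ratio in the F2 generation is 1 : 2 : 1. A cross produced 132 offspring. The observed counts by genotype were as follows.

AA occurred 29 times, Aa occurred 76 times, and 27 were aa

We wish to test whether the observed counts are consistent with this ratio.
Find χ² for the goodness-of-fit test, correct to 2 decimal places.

3.09

Ratio total = 4. Expected counts: 132×1/4 = 33, 132×2/4 = 66, 132×1/4 = 33.
χ² = (29−33)²/33 + (76−66)²/66 + (27−33)²/33
   = 0.485 + 1.515 + 1.091
Sum = 3.09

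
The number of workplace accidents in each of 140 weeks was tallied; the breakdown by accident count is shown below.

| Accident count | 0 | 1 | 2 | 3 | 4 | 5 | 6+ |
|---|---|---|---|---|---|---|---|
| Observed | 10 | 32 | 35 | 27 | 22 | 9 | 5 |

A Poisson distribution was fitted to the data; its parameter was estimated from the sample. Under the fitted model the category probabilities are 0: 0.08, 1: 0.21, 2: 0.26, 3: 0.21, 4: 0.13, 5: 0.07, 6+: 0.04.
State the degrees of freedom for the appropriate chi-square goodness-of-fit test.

5

There are k = 7 categories and 1 parameter estimated from the data, so df = 7 − 1 − 1 = 5.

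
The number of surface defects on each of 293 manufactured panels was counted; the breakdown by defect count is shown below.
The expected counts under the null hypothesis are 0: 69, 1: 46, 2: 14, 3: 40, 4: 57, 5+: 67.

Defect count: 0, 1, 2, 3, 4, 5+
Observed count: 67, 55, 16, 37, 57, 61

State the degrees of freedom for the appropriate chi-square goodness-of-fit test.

There are k = 6 categories and no parameters were estimated from the data, so df = 6 − 1 = 5.

5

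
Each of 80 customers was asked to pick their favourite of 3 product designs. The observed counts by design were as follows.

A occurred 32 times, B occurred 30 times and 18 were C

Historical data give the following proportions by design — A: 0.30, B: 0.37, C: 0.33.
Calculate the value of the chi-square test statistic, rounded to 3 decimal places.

Expected counts E_i = n·p_i: 80×0.30 = 24, 80×0.37 = 29.6, 80×0.33 = 26.4.
χ² = (32−24)²/24 + (30−29.6)²/29.6 + (18−26.4)²/26.4
   = 2.6667 + 0.0054 + 2.6727
Sum = 5.345

5.345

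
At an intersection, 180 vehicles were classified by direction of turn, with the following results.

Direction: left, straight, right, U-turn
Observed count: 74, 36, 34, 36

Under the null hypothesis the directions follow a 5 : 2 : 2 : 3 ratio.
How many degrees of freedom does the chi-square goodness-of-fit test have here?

3

There are k = 4 categories and no parameters were estimated from the data, so df = 4 − 1 = 3.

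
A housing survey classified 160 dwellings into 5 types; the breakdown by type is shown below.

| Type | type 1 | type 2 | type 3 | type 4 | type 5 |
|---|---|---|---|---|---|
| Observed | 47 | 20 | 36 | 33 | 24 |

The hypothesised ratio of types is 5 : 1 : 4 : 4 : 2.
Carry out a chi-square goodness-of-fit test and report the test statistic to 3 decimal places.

Ratio total = 16. Expected counts: 160×5/16 = 50, 160×1/16 = 10, 160×4/16 = 40, 160×4/16 = 40, 160×2/16 = 20.
cat         O        E   (O−E)²/E
type 1     47       50     0.1800
type 2     20       10    10.0000
type 3     36       40     0.4000
type 4     33       40     1.2250
type 5     24       20     0.8000
Sum = 12.605

12.605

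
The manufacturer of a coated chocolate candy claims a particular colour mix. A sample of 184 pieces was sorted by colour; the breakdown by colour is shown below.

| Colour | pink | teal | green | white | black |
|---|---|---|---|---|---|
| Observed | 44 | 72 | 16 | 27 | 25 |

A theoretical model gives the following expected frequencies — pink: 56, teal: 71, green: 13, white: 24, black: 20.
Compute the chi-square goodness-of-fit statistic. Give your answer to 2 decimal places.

4.90

χ² = (44−56)²/56 + (72−71)²/71 + (16−13)²/13 + (27−24)²/24 + (25−20)²/20
   = 2.571 + 0.014 + 0.692 + 0.375 + 1.250
Sum = 4.90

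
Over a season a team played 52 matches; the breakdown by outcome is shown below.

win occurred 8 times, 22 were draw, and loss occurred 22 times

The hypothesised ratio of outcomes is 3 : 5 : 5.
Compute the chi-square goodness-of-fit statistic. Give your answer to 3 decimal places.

Ratio total = 13. Expected counts: 52×3/13 = 12, 52×5/13 = 20, 52×5/13 = 20.
cat         O        E   (O−E)²/E
win         8       12     1.3333
draw       22       20     0.2000
loss       22       20     0.2000
Sum = 1.733

1.733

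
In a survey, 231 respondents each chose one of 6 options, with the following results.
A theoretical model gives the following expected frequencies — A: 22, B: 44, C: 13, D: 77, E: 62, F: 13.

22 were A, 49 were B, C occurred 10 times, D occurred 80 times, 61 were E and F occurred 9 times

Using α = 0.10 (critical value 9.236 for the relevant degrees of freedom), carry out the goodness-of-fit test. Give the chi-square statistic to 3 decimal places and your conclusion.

A: (22 − 22)²/22 = 0/22 = 0.0000
B: (49 − 44)²/44 = 25/44 = 0.5682
C: (10 − 13)²/13 = 9/13 = 0.6923
D: (80 − 77)²/77 = 9/77 = 0.1169
E: (61 − 62)²/62 = 1/62 = 0.0161
F: (9 − 13)²/13 = 16/13 = 1.2308
Sum = 2.624
df = 5. Since 2.624 < 9.236, we do not reject H₀.

2.624; do not reject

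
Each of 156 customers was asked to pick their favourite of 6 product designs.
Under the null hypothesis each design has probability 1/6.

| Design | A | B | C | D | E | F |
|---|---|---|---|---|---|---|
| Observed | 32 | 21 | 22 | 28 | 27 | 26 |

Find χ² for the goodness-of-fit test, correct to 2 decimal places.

3.15

Under H₀ each category has probability 1/6, so each expected count is 156/6 = 26.
cat         O        E   (O−E)²/E
A          32       26      1.385
B          21       26      0.962
C          22       26      0.615
D          28       26      0.154
E          27       26      0.038
F          26       26      0.000
Sum = 3.15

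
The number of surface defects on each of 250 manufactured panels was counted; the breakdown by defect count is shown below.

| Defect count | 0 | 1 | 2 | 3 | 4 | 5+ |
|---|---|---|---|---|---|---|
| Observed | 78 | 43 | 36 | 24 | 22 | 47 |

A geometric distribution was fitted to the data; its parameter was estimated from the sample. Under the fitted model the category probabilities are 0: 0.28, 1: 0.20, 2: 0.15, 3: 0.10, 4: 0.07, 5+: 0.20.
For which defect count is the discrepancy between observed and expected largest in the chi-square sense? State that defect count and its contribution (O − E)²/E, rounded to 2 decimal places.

4, 1.16

Expected counts E_i = n·p_i: 250×0.28 = 70, 250×0.20 = 50, 250×0.15 = 37.5, 250×0.10 = 25, 250×0.07 = 17.5, 250×0.20 = 50.
cat         O        E   (O−E)²/E
0          78       70      0.914
1          43       50      0.980
2          36     37.5      0.060
3          24       25      0.040
4          22     17.5      1.157
5+         47       50      0.180
The largest term is for 4: 1.16.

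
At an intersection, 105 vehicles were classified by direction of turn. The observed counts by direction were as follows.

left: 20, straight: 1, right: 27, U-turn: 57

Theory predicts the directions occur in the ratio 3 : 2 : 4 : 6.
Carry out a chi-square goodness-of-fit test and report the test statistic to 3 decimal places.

17.512

Ratio total = 15. Expected counts: 105×3/15 = 21, 105×2/15 = 14, 105×4/15 = 28, 105×6/15 = 42.
left: (20 − 21)²/21 = 1/21 = 0.0476
straight: (1 − 14)²/14 = 169/14 = 12.0714
right: (27 − 28)²/28 = 1/28 = 0.0357
U-turn: (57 − 42)²/42 = 225/42 = 5.3571
Sum = 17.512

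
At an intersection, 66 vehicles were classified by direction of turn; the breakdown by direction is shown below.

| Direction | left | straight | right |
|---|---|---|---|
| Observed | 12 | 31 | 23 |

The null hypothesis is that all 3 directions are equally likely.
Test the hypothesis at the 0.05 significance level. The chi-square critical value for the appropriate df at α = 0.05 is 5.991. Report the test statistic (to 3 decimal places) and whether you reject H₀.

8.273; reject

Expected count for each of the 3 categories: 66/3 = 22.
cat           O        E   (O−E)²/E
left         12       22     4.5455
straight     31       22     3.6818
right        23       22     0.0455
Sum = 8.273
df = 2. Since 8.273 > 5.991, we reject H₀.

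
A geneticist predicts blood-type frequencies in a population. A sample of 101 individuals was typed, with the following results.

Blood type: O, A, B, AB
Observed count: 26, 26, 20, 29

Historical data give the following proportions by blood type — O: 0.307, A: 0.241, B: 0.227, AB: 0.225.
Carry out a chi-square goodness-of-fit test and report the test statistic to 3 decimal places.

3.028

Expected counts E_i = n·p_i: 101×0.307 = 31.007, 101×0.241 = 24.341, 101×0.227 = 22.927, 101×0.225 = 22.725.
O: (26 − 31.007)²/31.007 = 25.070049/31.007 = 0.8085
A: (26 − 24.341)²/24.341 = 2.752281/24.341 = 0.1131
B: (20 − 22.927)²/22.927 = 8.567329/22.927 = 0.3737
AB: (29 − 22.725)²/22.725 = 39.375625/22.725 = 1.7327
Sum = 3.028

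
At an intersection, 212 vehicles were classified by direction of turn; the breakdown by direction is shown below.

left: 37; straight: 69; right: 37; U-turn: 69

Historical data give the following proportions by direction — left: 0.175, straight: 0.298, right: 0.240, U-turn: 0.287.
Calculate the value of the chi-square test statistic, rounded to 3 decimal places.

5.417

Expected counts E_i = n·p_i: 212×0.175 = 37.1, 212×0.298 = 63.176, 212×0.240 = 50.88, 212×0.287 = 60.844.
left: (37 − 37.1)²/37.1 = 0.01/37.1 = 0.0003
straight: (69 − 63.176)²/63.176 = 33.918976/63.176 = 0.5369
right: (37 − 50.88)²/50.88 = 192.6544/50.88 = 3.7864
U-turn: (69 − 60.844)²/60.844 = 66.520336/60.844 = 1.0933
Sum = 5.417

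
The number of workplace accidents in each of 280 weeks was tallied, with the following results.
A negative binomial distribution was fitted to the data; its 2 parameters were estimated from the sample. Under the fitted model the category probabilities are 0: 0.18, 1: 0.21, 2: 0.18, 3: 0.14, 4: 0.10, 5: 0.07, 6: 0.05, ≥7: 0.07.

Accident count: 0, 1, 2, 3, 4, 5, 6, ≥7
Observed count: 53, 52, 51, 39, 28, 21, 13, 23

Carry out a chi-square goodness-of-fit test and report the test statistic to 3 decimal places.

Expected counts E_i = n·p_i: 280×0.18 = 50.4, 280×0.21 = 58.8, 280×0.18 = 50.4, 280×0.14 = 39.2, 280×0.10 = 28, 280×0.07 = 19.6, 280×0.05 = 14, 280×0.07 = 19.6.
cat         O        E   (O−E)²/E
0          53     50.4     0.1341
1          52     58.8     0.7864
2          51     50.4     0.0071
3          39     39.2     0.0010
4          28       28     0.0000
5          21     19.6     0.1000
6          13       14     0.0714
≥7         23     19.6     0.5898
Sum = 1.690

1.690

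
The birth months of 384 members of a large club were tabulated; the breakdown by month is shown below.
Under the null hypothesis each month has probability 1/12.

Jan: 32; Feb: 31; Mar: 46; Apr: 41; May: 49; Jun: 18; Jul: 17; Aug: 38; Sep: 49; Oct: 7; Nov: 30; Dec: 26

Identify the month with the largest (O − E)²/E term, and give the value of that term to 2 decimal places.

Under H₀ each category has probability 1/12, so each expected count is 384/12 = 32.
χ² = (32−32)²/32 + (31−32)²/32 + (46−32)²/32 + (41−32)²/32 + (49−32)²/32 + (18−32)²/32 + (17−32)²/32 + (38−32)²/32 + (49−32)²/32 + (7−32)²/32 + (30−32)²/32 + (26−32)²/32
   = 0.000 + 0.031 + 6.125 + 2.531 + 9.031 + 6.125 + 7.031 + 1.125 + 9.031 + 19.531 + 0.125 + 1.125
The largest term is for Oct: 19.53.

Oct, 19.53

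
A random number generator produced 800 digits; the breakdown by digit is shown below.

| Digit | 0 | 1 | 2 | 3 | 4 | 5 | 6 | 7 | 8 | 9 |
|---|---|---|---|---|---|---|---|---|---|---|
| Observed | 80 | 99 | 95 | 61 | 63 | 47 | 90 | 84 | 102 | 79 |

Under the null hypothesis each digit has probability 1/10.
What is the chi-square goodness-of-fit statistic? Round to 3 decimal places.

36.575

Under H₀ each category has probability 1/10, so each expected count is 800/10 = 80.
0: (80 − 80)²/80 = 0/80 = 0.0000
1: (99 − 80)²/80 = 361/80 = 4.5125
2: (95 − 80)²/80 = 225/80 = 2.8125
3: (61 − 80)²/80 = 361/80 = 4.5125
4: (63 − 80)²/80 = 289/80 = 3.6125
5: (47 − 80)²/80 = 1089/80 = 13.6125
6: (90 − 80)²/80 = 100/80 = 1.2500
7: (84 − 80)²/80 = 16/80 = 0.2000
8: (102 − 80)²/80 = 484/80 = 6.0500
9: (79 − 80)²/80 = 1/80 = 0.0125
Sum = 36.575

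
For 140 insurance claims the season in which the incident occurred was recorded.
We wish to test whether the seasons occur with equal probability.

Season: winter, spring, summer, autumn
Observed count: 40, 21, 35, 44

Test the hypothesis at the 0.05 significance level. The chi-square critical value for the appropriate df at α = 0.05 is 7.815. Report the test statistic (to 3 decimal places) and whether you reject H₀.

8.629; reject

Expected count for each of the 4 categories: 140/4 = 35.
winter: (40 − 35)²/35 = 25/35 = 0.7143
spring: (21 − 35)²/35 = 196/35 = 5.6000
summer: (35 − 35)²/35 = 0/35 = 0.0000
autumn: (44 − 35)²/35 = 81/35 = 2.3143
Sum = 8.629
df = 3. Since 8.629 > 7.815, we reject H₀.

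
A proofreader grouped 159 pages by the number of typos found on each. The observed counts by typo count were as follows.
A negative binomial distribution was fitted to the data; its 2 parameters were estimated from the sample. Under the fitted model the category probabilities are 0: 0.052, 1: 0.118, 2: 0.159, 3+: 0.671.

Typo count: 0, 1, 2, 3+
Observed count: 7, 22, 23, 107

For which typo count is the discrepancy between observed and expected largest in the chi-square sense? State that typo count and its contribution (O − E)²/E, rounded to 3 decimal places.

Expected counts E_i = n·p_i: 159×0.052 = 8.268, 159×0.118 = 18.762, 159×0.159 = 25.281, 159×0.671 = 106.689.
0: (7 − 8.268)²/8.268 = 1.607824/8.268 = 0.1945
1: (22 − 18.762)²/18.762 = 10.484644/18.762 = 0.5588
2: (23 − 25.281)²/25.281 = 5.202961/25.281 = 0.2058
3+: (107 − 106.689)²/106.689 = 0.096721/106.689 = 0.0009
The largest term is for 1: 0.559.

1, 0.559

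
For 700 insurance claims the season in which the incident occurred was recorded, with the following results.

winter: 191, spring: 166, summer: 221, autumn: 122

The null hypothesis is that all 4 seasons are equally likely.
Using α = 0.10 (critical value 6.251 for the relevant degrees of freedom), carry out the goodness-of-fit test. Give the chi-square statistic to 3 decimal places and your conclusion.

Expected count for each of the 4 categories: 700/4 = 175.
winter: (191 − 175)²/175 = 256/175 = 1.4629
spring: (166 − 175)²/175 = 81/175 = 0.4629
summer: (221 − 175)²/175 = 2116/175 = 12.0914
autumn: (122 − 175)²/175 = 2809/175 = 16.0514
Sum = 30.069
df = 3. Since 30.069 > 6.251, we reject H₀.

30.069; reject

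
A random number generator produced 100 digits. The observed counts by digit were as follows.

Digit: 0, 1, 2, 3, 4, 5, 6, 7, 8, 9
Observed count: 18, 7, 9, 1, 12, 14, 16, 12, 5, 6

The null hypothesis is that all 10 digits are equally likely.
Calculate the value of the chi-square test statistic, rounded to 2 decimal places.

25.60

Expected count for each of the 10 categories: 100/10 = 10.
χ² = (18−10)²/10 + (7−10)²/10 + (9−10)²/10 + (1−10)²/10 + (12−10)²/10 + (14−10)²/10 + (16−10)²/10 + (12−10)²/10 + (5−10)²/10 + (6−10)²/10
   = 6.400 + 0.900 + 0.100 + 8.100 + 0.400 + 1.600 + 3.600 + 0.400 + 2.500 + 1.600
Sum = 25.60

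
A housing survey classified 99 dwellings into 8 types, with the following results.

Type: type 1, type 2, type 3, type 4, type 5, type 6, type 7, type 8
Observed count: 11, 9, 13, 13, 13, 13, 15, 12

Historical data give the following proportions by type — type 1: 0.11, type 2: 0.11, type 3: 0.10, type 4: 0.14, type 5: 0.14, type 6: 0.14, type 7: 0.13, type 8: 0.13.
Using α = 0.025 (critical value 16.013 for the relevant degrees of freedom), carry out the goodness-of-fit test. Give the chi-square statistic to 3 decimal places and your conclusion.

Expected counts E_i = n·p_i: 99×0.11 = 10.89, 99×0.11 = 10.89, 99×0.10 = 9.9, 99×0.14 = 13.86, 99×0.14 = 13.86, 99×0.14 = 13.86, 99×0.13 = 12.87, 99×0.13 = 12.87.
χ² = (11−10.89)²/10.89 + (9−10.89)²/10.89 + (13−9.9)²/9.9 + (13−13.86)²/13.86 + (13−13.86)²/13.86 + (13−13.86)²/13.86 + (15−12.87)²/12.87 + (12−12.87)²/12.87
   = 0.0011 + 0.3280 + 0.9707 + 0.0534 + 0.0534 + 0.0534 + 0.3525 + 0.0588
Sum = 1.871
df = 7. Since 1.871 < 16.013, we do not reject H₀.

1.871; do not reject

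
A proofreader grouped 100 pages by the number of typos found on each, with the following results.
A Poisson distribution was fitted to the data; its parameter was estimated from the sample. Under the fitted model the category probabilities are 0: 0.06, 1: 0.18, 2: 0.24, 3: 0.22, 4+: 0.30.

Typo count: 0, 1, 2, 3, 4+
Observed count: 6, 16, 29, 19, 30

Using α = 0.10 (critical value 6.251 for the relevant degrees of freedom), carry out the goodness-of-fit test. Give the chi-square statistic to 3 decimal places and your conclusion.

1.673; do not reject

Expected counts E_i = n·p_i: 100×0.06 = 6, 100×0.18 = 18, 100×0.24 = 24, 100×0.22 = 22, 100×0.30 = 30.
χ² = (6−6)²/6 + (16−18)²/18 + (29−24)²/24 + (19−22)²/22 + (30−30)²/30
   = 0.0000 + 0.2222 + 1.0417 + 0.4091 + 0.0000
Sum = 1.673
df = 3. Since 1.673 < 6.251, we do not reject H₀.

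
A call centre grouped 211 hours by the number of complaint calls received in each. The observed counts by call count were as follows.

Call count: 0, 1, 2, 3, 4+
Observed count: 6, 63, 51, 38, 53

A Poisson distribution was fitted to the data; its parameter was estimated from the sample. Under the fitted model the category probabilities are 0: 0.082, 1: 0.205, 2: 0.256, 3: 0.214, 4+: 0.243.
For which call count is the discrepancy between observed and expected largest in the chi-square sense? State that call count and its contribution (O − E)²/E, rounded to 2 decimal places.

1, 9.01

Expected counts E_i = n·p_i: 211×0.082 = 17.302, 211×0.205 = 43.255, 211×0.256 = 54.016, 211×0.214 = 45.154, 211×0.243 = 51.273.
0: (6 − 17.302)²/17.302 = 127.735204/17.302 = 7.383
1: (63 − 43.255)²/43.255 = 389.865025/43.255 = 9.013
2: (51 − 54.016)²/54.016 = 9.096256/54.016 = 0.168
3: (38 − 45.154)²/45.154 = 51.179716/45.154 = 1.133
4+: (53 − 51.273)²/51.273 = 2.982529/51.273 = 0.058
The largest term is for 1: 9.01.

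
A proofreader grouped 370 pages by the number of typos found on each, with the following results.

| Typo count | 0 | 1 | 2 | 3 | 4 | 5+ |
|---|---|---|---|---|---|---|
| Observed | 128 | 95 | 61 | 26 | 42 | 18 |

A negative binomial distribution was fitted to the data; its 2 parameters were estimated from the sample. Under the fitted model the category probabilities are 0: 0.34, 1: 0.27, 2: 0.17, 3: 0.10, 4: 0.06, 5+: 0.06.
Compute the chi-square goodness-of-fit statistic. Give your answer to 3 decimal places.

22.061

Expected counts E_i = n·p_i: 370×0.34 = 125.8, 370×0.27 = 99.9, 370×0.17 = 62.9, 370×0.10 = 37, 370×0.06 = 22.2, 370×0.06 = 22.2.
χ² = (128−125.8)²/125.8 + (95−99.9)²/99.9 + (61−62.9)²/62.9 + (26−37)²/37 + (42−22.2)²/22.2 + (18−22.2)²/22.2
   = 0.0385 + 0.2403 + 0.0574 + 3.2703 + 17.6595 + 0.7946
Sum = 22.061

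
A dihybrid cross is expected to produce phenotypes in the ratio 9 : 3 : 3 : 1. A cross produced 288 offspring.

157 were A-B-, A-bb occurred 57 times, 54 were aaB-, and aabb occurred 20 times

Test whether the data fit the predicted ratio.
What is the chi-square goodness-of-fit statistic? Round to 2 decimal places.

Ratio total = 16. Expected counts: 288×9/16 = 162, 288×3/16 = 54, 288×3/16 = 54, 288×1/16 = 18.
A-B-: (157 − 162)²/162 = 25/162 = 0.154
A-bb: (57 − 54)²/54 = 9/54 = 0.167
aaB-: (54 − 54)²/54 = 0/54 = 0.000
aabb: (20 − 18)²/18 = 4/18 = 0.222
Sum = 0.54

0.54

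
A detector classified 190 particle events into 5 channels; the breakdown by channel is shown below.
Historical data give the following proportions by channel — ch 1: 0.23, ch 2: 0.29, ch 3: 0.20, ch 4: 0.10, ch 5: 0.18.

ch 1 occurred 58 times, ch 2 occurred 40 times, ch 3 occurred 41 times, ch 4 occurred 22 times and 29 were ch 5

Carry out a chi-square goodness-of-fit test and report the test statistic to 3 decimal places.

10.319

Expected counts E_i = n·p_i: 190×0.23 = 43.7, 190×0.29 = 55.1, 190×0.20 = 38, 190×0.10 = 19, 190×0.18 = 34.2.
ch 1: (58 − 43.7)²/43.7 = 204.49/43.7 = 4.6794
ch 2: (40 − 55.1)²/55.1 = 228.01/55.1 = 4.1381
ch 3: (41 − 38)²/38 = 9/38 = 0.2368
ch 4: (22 − 19)²/19 = 9/19 = 0.4737
ch 5: (29 − 34.2)²/34.2 = 27.04/34.2 = 0.7906
Sum = 10.319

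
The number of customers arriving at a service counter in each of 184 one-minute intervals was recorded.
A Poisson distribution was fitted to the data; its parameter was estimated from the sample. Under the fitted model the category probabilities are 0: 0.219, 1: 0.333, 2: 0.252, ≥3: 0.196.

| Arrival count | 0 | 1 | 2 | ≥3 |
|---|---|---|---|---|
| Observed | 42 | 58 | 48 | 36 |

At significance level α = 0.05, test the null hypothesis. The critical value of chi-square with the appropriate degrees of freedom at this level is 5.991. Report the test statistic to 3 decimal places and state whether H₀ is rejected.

0.304; do not reject

Expected counts E_i = n·p_i: 184×0.219 = 40.296, 184×0.333 = 61.272, 184×0.252 = 46.368, 184×0.196 = 36.064.
0: (42 − 40.296)²/40.296 = 2.903616/40.296 = 0.0721
1: (58 − 61.272)²/61.272 = 10.705984/61.272 = 0.1747
2: (48 − 46.368)²/46.368 = 2.663424/46.368 = 0.0574
≥3: (36 − 36.064)²/36.064 = 0.004096/36.064 = 0.0001
Sum = 0.304
df = 2. Since 0.304 < 5.991, we do not reject H₀.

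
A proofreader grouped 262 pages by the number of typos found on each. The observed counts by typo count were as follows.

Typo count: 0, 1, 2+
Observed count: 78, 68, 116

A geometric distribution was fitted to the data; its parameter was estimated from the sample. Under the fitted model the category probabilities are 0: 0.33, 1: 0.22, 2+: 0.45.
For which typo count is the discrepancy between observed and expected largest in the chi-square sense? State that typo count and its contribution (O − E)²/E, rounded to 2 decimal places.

1, 1.86

Expected counts E_i = n·p_i: 262×0.33 = 86.46, 262×0.22 = 57.64, 262×0.45 = 117.9.
χ² = (78−86.46)²/86.46 + (68−57.64)²/57.64 + (116−117.9)²/117.9
   = 0.828 + 1.862 + 0.031
The largest term is for 1: 1.86.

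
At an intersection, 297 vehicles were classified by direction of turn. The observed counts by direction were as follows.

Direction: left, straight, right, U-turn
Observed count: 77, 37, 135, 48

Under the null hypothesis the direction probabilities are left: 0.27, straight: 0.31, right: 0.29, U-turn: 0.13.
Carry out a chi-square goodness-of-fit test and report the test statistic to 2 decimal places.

63.08

Expected counts E_i = n·p_i: 297×0.27 = 80.19, 297×0.31 = 92.07, 297×0.29 = 86.13, 297×0.13 = 38.61.
χ² = (77−80.19)²/80.19 + (37−92.07)²/92.07 + (135−86.13)²/86.13 + (48−38.61)²/38.61
   = 0.127 + 32.939 + 27.729 + 2.284
Sum = 63.08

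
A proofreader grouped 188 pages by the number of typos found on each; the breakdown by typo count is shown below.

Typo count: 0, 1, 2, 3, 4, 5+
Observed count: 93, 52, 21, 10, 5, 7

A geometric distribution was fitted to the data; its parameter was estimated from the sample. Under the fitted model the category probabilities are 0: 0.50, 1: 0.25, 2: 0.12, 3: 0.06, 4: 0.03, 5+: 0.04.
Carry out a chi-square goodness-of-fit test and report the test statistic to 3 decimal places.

0.904

Expected counts E_i = n·p_i: 188×0.50 = 94, 188×0.25 = 47, 188×0.12 = 22.56, 188×0.06 = 11.28, 188×0.03 = 5.64, 188×0.04 = 7.52.
0: (93 − 94)²/94 = 1/94 = 0.0106
1: (52 − 47)²/47 = 25/47 = 0.5319
2: (21 − 22.56)²/22.56 = 2.4336/22.56 = 0.1079
3: (10 − 11.28)²/11.28 = 1.6384/11.28 = 0.1452
4: (5 − 5.64)²/5.64 = 0.4096/5.64 = 0.0726
5+: (7 − 7.52)²/7.52 = 0.2704/7.52 = 0.0360
Sum = 0.904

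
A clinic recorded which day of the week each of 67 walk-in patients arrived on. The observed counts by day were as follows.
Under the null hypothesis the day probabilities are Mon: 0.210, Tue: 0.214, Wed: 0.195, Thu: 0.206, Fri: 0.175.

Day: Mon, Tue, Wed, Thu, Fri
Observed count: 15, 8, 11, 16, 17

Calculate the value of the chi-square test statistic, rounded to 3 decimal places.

5.913

Expected counts E_i = n·p_i: 67×0.210 = 14.07, 67×0.214 = 14.338, 67×0.195 = 13.065, 67×0.206 = 13.802, 67×0.175 = 11.725.
Mon: (15 − 14.07)²/14.07 = 0.8649/14.07 = 0.0615
Tue: (8 − 14.338)²/14.338 = 40.170244/14.338 = 2.8017
Wed: (11 − 13.065)²/13.065 = 4.264225/13.065 = 0.3264
Thu: (16 − 13.802)²/13.802 = 4.831204/13.802 = 0.3500
Fri: (17 − 11.725)²/11.725 = 27.825625/11.725 = 2.3732
Sum = 5.913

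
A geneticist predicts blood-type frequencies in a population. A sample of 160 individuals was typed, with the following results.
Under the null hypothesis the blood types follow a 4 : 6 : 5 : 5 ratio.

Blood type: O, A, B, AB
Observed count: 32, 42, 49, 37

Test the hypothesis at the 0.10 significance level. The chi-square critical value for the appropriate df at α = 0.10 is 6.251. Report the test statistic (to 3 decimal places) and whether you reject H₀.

3.000; do not reject

Ratio total = 20. Expected counts: 160×4/20 = 32, 160×6/20 = 48, 160×5/20 = 40, 160×5/20 = 40.
O: (32 − 32)²/32 = 0/32 = 0.0000
A: (42 − 48)²/48 = 36/48 = 0.7500
B: (49 − 40)²/40 = 81/40 = 2.0250
AB: (37 − 40)²/40 = 9/40 = 0.2250
Sum = 3.000
df = 3. Since 3.000 < 6.251, we do not reject H₀.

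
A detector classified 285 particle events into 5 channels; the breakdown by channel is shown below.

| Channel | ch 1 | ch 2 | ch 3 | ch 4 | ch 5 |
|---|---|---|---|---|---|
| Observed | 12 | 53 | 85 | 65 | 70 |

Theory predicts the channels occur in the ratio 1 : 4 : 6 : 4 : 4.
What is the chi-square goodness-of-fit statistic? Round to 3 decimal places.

Ratio total = 19. Expected counts: 285×1/19 = 15, 285×4/19 = 60, 285×6/19 = 90, 285×4/19 = 60, 285×4/19 = 60.
χ² = (12−15)²/15 + (53−60)²/60 + (85−90)²/90 + (65−60)²/60 + (70−60)²/60
   = 0.6000 + 0.8167 + 0.2778 + 0.4167 + 1.6667
Sum = 3.778

3.778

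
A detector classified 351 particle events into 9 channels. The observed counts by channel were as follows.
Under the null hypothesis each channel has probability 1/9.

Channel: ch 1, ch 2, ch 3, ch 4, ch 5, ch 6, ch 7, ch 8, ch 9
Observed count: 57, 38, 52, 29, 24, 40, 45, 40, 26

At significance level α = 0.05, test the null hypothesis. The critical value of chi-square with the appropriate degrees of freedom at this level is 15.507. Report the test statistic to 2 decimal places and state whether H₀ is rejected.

Expected count for each of the 9 categories: 351/9 = 39.
cat         O        E   (O−E)²/E
ch 1       57       39      8.308
ch 2       38       39      0.026
ch 3       52       39      4.333
ch 4       29       39      2.564
ch 5       24       39      5.769
ch 6       40       39      0.026
ch 7       45       39      0.923
ch 8       40       39      0.026
ch 9       26       39      4.333
Sum = 26.31
df = 8. Since 26.31 > 15.507, we reject H₀.

26.31; reject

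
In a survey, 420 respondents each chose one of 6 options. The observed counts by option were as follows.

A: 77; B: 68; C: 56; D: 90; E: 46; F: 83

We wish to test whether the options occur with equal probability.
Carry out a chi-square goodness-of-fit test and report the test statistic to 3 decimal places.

19.914

Expected count for each of the 6 categories: 420/6 = 70.
χ² = (77−70)²/70 + (68−70)²/70 + (56−70)²/70 + (90−70)²/70 + (46−70)²/70 + (83−70)²/70
   = 0.7000 + 0.0571 + 2.8000 + 5.7143 + 8.2286 + 2.4143
Sum = 19.914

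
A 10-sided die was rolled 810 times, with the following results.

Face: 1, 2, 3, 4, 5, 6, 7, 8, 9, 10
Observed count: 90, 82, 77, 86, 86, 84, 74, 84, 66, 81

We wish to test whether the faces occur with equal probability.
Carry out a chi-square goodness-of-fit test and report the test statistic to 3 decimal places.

Under H₀ each category has probability 1/10, so each expected count is 810/10 = 81.
cat         O        E   (O−E)²/E
1          90       81     1.0000
2          82       81     0.0123
3          77       81     0.1975
4          86       81     0.3086
5          86       81     0.3086
6          84       81     0.1111
7          74       81     0.6049
8          84       81     0.1111
9          66       81     2.7778
10         81       81     0.0000
Sum = 5.432

5.432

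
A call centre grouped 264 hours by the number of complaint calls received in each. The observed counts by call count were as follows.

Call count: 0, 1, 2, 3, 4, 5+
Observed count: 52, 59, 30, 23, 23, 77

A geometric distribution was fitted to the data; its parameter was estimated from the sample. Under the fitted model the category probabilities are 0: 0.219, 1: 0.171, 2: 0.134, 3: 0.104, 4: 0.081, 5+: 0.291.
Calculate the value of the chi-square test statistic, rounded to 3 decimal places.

Expected counts E_i = n·p_i: 264×0.219 = 57.816, 264×0.171 = 45.144, 264×0.134 = 35.376, 264×0.104 = 27.456, 264×0.081 = 21.384, 264×0.291 = 76.824.
χ² = (52−57.816)²/57.816 + (59−45.144)²/45.144 + (30−35.376)²/35.376 + (23−27.456)²/27.456 + (23−21.384)²/21.384 + (77−76.824)²/76.824
   = 0.5851 + 4.2528 + 0.8170 + 0.7232 + 0.1221 + 0.0004
Sum = 6.501

6.501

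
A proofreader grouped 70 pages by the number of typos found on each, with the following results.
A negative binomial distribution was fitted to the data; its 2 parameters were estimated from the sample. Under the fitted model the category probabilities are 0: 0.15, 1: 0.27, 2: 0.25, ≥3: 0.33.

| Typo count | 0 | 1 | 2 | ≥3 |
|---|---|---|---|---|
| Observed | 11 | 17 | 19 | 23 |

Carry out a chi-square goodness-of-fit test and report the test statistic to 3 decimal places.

Expected counts E_i = n·p_i: 70×0.15 = 10.5, 70×0.27 = 18.9, 70×0.25 = 17.5, 70×0.33 = 23.1.
cat         O        E   (O−E)²/E
0          11     10.5     0.0238
1          17     18.9     0.1910
2          19     17.5     0.1286
≥3         23     23.1     0.0004
Sum = 0.344

0.344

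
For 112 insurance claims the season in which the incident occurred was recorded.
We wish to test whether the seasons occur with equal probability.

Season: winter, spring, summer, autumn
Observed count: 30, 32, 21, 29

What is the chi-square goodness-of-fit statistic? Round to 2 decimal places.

2.50

Expected count for each of the 4 categories: 112/4 = 28.
winter: (30 − 28)²/28 = 4/28 = 0.143
spring: (32 − 28)²/28 = 16/28 = 0.571
summer: (21 − 28)²/28 = 49/28 = 1.750
autumn: (29 − 28)²/28 = 1/28 = 0.036
Sum = 2.50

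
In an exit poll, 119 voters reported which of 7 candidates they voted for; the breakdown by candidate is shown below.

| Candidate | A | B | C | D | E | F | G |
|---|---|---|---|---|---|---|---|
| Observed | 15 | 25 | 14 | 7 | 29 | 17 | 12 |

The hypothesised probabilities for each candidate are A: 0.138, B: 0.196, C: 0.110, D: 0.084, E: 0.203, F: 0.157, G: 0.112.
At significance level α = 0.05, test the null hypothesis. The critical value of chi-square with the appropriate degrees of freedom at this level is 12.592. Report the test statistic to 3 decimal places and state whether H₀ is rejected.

2.460; do not reject

Expected counts E_i = n·p_i: 119×0.138 = 16.422, 119×0.196 = 23.324, 119×0.110 = 13.09, 119×0.084 = 9.996, 119×0.203 = 24.157, 119×0.157 = 18.683, 119×0.112 = 13.328.
χ² = (15−16.422)²/16.422 + (25−23.324)²/23.324 + (14−13.09)²/13.09 + (7−9.996)²/9.996 + (29−24.157)²/24.157 + (17−18.683)²/18.683 + (12−13.328)²/13.328
   = 0.1231 + 0.1204 + 0.0633 + 0.8980 + 0.9709 + 0.1516 + 0.1323
Sum = 2.460
df = 6. Since 2.460 < 12.592, we do not reject H₀.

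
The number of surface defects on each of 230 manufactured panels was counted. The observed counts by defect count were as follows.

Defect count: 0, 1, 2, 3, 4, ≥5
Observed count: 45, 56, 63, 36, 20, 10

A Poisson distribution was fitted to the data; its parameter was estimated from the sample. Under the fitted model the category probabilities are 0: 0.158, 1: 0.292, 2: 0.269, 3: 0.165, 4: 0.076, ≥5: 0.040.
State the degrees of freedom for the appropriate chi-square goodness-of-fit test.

There are k = 6 categories and 1 parameter estimated from the data, so df = 6 − 1 − 1 = 4.

4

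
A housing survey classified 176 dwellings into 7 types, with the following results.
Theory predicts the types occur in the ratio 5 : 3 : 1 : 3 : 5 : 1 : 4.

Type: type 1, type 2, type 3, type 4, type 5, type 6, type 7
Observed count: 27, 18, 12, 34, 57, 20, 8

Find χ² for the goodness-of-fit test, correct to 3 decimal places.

55.117

Ratio total = 22. Expected counts: 176×5/22 = 40, 176×3/22 = 24, 176×1/22 = 8, 176×3/22 = 24, 176×5/22 = 40, 176×1/22 = 8, 176×4/22 = 32.
type 1: (27 − 40)²/40 = 169/40 = 4.2250
type 2: (18 − 24)²/24 = 36/24 = 1.5000
type 3: (12 − 8)²/8 = 16/8 = 2.0000
type 4: (34 − 24)²/24 = 100/24 = 4.1667
type 5: (57 − 40)²/40 = 289/40 = 7.2250
type 6: (20 − 8)²/8 = 144/8 = 18.0000
type 7: (8 − 32)²/32 = 576/32 = 18.0000
Sum = 55.117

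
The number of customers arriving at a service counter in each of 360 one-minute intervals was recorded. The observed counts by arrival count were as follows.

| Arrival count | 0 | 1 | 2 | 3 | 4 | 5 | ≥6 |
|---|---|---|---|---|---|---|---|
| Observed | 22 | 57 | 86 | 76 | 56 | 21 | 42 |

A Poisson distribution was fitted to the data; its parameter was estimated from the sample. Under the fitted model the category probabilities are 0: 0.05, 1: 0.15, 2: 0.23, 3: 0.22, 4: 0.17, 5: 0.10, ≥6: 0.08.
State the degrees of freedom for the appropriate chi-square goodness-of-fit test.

There are k = 7 categories and 1 parameter estimated from the data, so df = 7 − 1 − 1 = 5.

5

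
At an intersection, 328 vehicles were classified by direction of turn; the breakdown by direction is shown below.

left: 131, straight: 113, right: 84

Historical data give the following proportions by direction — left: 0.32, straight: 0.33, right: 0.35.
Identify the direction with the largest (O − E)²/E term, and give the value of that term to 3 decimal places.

Expected counts E_i = n·p_i: 328×0.32 = 104.96, 328×0.33 = 108.24, 328×0.35 = 114.8.
χ² = (131−104.96)²/104.96 + (113−108.24)²/108.24 + (84−114.8)²/114.8
   = 6.4604 + 0.2093 + 8.2634
The largest term is for right: 8.263.

right, 8.263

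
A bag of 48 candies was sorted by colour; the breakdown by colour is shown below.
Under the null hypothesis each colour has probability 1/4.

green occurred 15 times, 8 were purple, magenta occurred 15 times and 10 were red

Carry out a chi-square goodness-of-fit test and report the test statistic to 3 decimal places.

3.167

Under H₀ each category has probability 1/4, so each expected count is 48/4 = 12.
cat          O        E   (O−E)²/E
green       15       12     0.7500
purple       8       12     1.3333
magenta     15       12     0.7500
red         10       12     0.3333
Sum = 3.167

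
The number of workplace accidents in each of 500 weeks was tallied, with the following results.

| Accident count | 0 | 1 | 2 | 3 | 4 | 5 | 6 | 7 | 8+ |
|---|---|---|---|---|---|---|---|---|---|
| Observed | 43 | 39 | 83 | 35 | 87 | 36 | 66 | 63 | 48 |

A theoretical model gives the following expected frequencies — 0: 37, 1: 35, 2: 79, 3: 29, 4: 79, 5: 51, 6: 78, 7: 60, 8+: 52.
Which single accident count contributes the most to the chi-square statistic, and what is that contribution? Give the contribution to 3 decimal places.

0: (43 − 37)²/37 = 36/37 = 0.9730
1: (39 − 35)²/35 = 16/35 = 0.4571
2: (83 − 79)²/79 = 16/79 = 0.2025
3: (35 − 29)²/29 = 36/29 = 1.2414
4: (87 − 79)²/79 = 64/79 = 0.8101
5: (36 − 51)²/51 = 225/51 = 4.4118
6: (66 − 78)²/78 = 144/78 = 1.8462
7: (63 − 60)²/60 = 9/60 = 0.1500
8+: (48 − 52)²/52 = 16/52 = 0.3077
The largest term is for 5: 4.412.

5, 4.412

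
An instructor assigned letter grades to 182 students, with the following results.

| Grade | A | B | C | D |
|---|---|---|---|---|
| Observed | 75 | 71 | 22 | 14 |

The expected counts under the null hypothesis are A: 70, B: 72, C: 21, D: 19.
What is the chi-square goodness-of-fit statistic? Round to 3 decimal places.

1.734

χ² = (75−70)²/70 + (71−72)²/72 + (22−21)²/21 + (14−19)²/19
   = 0.3571 + 0.0139 + 0.0476 + 1.3158
Sum = 1.734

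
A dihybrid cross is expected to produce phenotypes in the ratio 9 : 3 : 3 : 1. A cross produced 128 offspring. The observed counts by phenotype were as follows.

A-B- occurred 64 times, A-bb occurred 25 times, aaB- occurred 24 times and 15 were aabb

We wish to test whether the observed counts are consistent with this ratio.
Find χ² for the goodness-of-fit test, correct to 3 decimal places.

7.056

Ratio total = 16. Expected counts: 128×9/16 = 72, 128×3/16 = 24, 128×3/16 = 24, 128×1/16 = 8.
cat         O        E   (O−E)²/E
A-B-       64       72     0.8889
A-bb       25       24     0.0417
aaB-       24       24     0.0000
aabb       15        8     6.1250
Sum = 7.056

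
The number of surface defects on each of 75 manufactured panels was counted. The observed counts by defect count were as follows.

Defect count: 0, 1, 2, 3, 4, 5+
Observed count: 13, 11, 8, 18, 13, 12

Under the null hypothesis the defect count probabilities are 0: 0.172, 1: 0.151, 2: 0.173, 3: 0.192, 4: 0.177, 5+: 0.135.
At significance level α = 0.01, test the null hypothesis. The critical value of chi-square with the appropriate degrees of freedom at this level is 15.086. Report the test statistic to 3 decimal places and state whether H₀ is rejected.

Expected counts E_i = n·p_i: 75×0.172 = 12.9, 75×0.151 = 11.325, 75×0.173 = 12.975, 75×0.192 = 14.4, 75×0.177 = 13.275, 75×0.135 = 10.125.
χ² = (13−12.9)²/12.9 + (11−11.325)²/11.325 + (8−12.975)²/12.975 + (18−14.4)²/14.4 + (13−13.275)²/13.275 + (12−10.125)²/10.125
   = 0.0008 + 0.0093 + 1.9076 + 0.9000 + 0.0057 + 0.3472
Sum = 3.171
df = 5. Since 3.171 < 15.086, we do not reject H₀.

3.171; do not reject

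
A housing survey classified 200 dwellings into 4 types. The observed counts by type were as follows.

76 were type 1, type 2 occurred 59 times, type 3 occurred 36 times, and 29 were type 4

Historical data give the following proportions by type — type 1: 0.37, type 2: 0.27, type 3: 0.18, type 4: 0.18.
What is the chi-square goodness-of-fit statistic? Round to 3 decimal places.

1.878

Expected counts E_i = n·p_i: 200×0.37 = 74, 200×0.27 = 54, 200×0.18 = 36, 200×0.18 = 36.
type 1: (76 − 74)²/74 = 4/74 = 0.0541
type 2: (59 − 54)²/54 = 25/54 = 0.4630
type 3: (36 − 36)²/36 = 0/36 = 0.0000
type 4: (29 − 36)²/36 = 49/36 = 1.3611
Sum = 1.878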